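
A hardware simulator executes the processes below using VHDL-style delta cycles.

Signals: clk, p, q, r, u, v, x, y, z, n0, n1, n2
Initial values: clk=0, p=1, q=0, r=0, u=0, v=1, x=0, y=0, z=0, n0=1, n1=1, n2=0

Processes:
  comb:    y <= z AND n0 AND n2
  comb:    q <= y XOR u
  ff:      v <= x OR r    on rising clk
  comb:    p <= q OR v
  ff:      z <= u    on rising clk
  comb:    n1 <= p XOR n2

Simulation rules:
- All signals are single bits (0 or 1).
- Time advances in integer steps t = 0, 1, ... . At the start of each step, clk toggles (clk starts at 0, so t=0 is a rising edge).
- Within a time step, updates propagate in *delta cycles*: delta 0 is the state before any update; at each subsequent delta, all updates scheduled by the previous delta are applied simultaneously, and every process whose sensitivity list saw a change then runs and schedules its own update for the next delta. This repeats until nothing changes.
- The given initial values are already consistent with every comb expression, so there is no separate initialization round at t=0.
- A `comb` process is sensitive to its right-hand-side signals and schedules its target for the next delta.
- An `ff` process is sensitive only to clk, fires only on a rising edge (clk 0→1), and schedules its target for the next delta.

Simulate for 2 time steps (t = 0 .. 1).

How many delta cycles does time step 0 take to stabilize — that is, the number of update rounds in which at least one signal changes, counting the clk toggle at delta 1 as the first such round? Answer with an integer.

4

[bits: clk,n2,q,n1,z,y,n0,u,v,r,p,x]
t=0: Δ0=000100101010 Δ1=100100101010 Δ2=100100100010 Δ3=100100100000 Δ4=100000100000 | 4Δ
t=1: Δ0=100000100000 Δ1=000000100000 | 1Δ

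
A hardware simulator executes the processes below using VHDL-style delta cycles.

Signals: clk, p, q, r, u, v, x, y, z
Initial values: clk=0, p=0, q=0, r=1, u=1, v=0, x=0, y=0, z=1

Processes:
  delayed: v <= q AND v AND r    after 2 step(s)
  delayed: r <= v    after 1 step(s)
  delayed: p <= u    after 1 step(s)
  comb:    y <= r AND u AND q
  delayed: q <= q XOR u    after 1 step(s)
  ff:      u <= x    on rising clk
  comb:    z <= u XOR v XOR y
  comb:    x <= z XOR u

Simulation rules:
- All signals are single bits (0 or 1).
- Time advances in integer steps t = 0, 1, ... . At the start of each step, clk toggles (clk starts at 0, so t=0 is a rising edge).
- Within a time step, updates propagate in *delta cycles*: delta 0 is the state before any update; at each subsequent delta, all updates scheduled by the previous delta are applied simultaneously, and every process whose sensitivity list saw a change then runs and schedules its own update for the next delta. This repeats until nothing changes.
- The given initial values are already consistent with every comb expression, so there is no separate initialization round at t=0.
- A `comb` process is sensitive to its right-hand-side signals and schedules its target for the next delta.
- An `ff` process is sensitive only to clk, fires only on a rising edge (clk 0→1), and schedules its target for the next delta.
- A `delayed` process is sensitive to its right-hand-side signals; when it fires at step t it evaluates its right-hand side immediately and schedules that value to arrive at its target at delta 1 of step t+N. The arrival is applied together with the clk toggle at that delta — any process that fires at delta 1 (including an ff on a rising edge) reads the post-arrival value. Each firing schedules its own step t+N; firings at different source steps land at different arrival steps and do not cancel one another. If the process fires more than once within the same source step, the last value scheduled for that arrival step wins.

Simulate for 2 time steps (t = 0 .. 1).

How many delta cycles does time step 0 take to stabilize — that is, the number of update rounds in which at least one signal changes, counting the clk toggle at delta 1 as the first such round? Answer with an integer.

4

t=0 Δ0: u=1 y=0 x=0 z=1 q=0 clk=0 p=0 r=1 v=0
  Δ1: clk:0→1
  Δ2: u:1→0
  Δ3: x:0→1, z:1→0
  Δ4: x:1→0
  (4Δ to stable)
t=1 Δ0: u=0 y=0 x=0 z=0 q=0 clk=1 p=0 r=1 v=0
  Δ1: clk:1→0
  (1Δ to stable)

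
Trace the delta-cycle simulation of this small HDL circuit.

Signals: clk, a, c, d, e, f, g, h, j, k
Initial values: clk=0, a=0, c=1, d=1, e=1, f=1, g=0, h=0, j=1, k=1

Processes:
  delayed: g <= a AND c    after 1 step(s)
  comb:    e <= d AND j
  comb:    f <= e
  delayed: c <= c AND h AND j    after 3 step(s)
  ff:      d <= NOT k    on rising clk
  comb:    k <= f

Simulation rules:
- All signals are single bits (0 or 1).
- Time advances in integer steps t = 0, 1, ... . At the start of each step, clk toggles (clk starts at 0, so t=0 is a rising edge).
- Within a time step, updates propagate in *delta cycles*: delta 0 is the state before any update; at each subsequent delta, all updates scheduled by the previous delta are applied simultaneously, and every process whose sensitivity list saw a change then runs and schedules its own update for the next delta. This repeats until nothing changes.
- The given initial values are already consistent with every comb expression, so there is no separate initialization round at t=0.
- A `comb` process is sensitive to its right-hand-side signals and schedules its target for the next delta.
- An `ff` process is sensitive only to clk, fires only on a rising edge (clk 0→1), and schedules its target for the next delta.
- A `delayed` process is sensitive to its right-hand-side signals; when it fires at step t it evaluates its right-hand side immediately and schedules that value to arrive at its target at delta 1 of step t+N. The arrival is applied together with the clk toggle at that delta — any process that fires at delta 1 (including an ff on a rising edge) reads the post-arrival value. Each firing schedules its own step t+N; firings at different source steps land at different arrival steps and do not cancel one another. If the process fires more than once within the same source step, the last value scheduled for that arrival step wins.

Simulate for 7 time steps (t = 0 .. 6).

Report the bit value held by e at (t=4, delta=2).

t=0 Δ0: a=0 j=1 g=0 f=1 c=1 d=1 h=0 clk=0 e=1 k=1
  Δ1: clk:0→1
  Δ2: d:1→0
  Δ3: e:1→0
  Δ4: f:1→0
  Δ5: k:1→0
  (5Δ to stable)
t=1 Δ0: a=0 j=1 g=0 f=0 c=1 d=0 h=0 clk=1 e=0 k=0
  Δ1: clk:1→0
  (1Δ to stable)
t=2 Δ0: a=0 j=1 g=0 f=0 c=1 d=0 h=0 clk=0 e=0 k=0
  Δ1: clk:0→1
  Δ2: d:0→1
  Δ3: e:0→1
  Δ4: f:0→1
  Δ5: k:0→1
  (5Δ to stable)
t=3 Δ0: a=0 j=1 g=0 f=1 c=1 d=1 h=0 clk=1 e=1 k=1
  Δ1: clk:1→0
  (1Δ to stable)
t=4 Δ0: a=0 j=1 g=0 f=1 c=1 d=1 h=0 clk=0 e=1 k=1
  Δ1: clk:0→1
  Δ2: d:1→0
  Δ3: e:1→0
  Δ4: f:1→0
  Δ5: k:1→0
  (5Δ to stable)
t=5 Δ0: a=0 j=1 g=0 f=0 c=1 d=0 h=0 clk=1 e=0 k=0
  Δ1: clk:1→0
  (1Δ to stable)
t=6 Δ0: a=0 j=1 g=0 f=0 c=1 d=0 h=0 clk=0 e=0 k=0
  Δ1: clk:0→1
  Δ2: d:0→1
  Δ3: e:0→1
  Δ4: f:0→1
  Δ5: k:0→1
  (5Δ to stable)

1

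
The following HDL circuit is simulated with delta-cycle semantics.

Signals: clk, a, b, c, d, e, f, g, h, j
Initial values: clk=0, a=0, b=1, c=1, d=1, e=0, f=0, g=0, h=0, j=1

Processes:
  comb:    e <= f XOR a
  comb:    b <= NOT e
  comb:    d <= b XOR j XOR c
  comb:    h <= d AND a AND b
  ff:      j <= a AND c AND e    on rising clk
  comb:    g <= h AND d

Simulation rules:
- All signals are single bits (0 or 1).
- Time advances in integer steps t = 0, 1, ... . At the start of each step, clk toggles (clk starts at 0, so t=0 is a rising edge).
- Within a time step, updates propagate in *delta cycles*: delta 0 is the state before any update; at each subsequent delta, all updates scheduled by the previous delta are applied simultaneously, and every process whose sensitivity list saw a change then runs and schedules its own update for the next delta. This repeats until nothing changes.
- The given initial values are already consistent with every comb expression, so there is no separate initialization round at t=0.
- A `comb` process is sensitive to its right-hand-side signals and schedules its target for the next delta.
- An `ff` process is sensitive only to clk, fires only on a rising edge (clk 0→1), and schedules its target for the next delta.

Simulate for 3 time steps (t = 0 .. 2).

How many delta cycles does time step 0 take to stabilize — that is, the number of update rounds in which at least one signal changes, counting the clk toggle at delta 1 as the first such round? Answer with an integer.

3

t=0 Δ0: d=1 j=1 g=0 b=1 c=1 e=0 a=0 h=0 clk=0 f=0
  Δ1: clk:0→1
  Δ2: j:1→0
  Δ3: d:1→0
  (3Δ to stable)
t=1 Δ0: d=0 j=0 g=0 b=1 c=1 e=0 a=0 h=0 clk=1 f=0
  Δ1: clk:1→0
  (1Δ to stable)
t=2 Δ0: d=0 j=0 g=0 b=1 c=1 e=0 a=0 h=0 clk=0 f=0
  Δ1: clk:0→1
  (1Δ to stable)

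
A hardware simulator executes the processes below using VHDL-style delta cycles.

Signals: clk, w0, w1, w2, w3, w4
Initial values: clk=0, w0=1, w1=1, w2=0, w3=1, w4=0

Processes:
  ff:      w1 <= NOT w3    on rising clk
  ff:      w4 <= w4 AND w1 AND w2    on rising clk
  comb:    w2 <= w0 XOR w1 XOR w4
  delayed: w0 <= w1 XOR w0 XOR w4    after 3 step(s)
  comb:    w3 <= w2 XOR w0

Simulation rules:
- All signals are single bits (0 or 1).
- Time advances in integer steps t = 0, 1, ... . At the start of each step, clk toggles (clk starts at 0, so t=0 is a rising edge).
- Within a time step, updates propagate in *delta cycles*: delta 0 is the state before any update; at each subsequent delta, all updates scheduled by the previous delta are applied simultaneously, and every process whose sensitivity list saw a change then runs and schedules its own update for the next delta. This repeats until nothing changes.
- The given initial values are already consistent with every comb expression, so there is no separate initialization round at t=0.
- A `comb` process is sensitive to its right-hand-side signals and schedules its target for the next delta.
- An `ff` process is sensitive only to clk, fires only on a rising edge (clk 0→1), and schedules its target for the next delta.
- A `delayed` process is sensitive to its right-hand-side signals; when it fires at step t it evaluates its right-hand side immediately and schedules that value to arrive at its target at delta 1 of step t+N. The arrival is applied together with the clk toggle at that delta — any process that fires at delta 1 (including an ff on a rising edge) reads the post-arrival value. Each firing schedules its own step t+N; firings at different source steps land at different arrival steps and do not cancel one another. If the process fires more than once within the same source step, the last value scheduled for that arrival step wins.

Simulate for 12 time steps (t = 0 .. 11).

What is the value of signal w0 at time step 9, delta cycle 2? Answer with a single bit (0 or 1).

1

t0.Δ0 w0=1 clk=0 w4=0 w3=1 w1=1 w2=0
t0.Δ1 w0=1 clk=1 w4=0 w3=1 w1=1 w2=0
t0.Δ2 w0=1 clk=1 w4=0 w3=1 w1=0 w2=0
t0.Δ3 w0=1 clk=1 w4=0 w3=1 w1=0 w2=1
t0.Δ4 w0=1 clk=1 w4=0 w3=0 w1=0 w2=1
t1.Δ0 w0=1 clk=1 w4=0 w3=0 w1=0 w2=1
t1.Δ1 w0=1 clk=0 w4=0 w3=0 w1=0 w2=1
t2.Δ0 w0=1 clk=0 w4=0 w3=0 w1=0 w2=1
t2.Δ1 w0=1 clk=1 w4=0 w3=0 w1=0 w2=1
t2.Δ2 w0=1 clk=1 w4=0 w3=0 w1=1 w2=1
t2.Δ3 w0=1 clk=1 w4=0 w3=0 w1=1 w2=0
t2.Δ4 w0=1 clk=1 w4=0 w3=1 w1=1 w2=0
t3.Δ0 w0=1 clk=1 w4=0 w3=1 w1=1 w2=0
t3.Δ1 w0=1 clk=0 w4=0 w3=1 w1=1 w2=0
t4.Δ0 w0=1 clk=0 w4=0 w3=1 w1=1 w2=0
t4.Δ1 w0=1 clk=1 w4=0 w3=1 w1=1 w2=0
t4.Δ2 w0=1 clk=1 w4=0 w3=1 w1=0 w2=0
t4.Δ3 w0=1 clk=1 w4=0 w3=1 w1=0 w2=1
t4.Δ4 w0=1 clk=1 w4=0 w3=0 w1=0 w2=1
t5.Δ0 w0=1 clk=1 w4=0 w3=0 w1=0 w2=1
t5.Δ1 w0=0 clk=0 w4=0 w3=0 w1=0 w2=1
t5.Δ2 w0=0 clk=0 w4=0 w3=1 w1=0 w2=0
t5.Δ3 w0=0 clk=0 w4=0 w3=0 w1=0 w2=0
t6.Δ0 w0=0 clk=0 w4=0 w3=0 w1=0 w2=0
t6.Δ1 w0=0 clk=1 w4=0 w3=0 w1=0 w2=0
t6.Δ2 w0=0 clk=1 w4=0 w3=0 w1=1 w2=0
t6.Δ3 w0=0 clk=1 w4=0 w3=0 w1=1 w2=1
t6.Δ4 w0=0 clk=1 w4=0 w3=1 w1=1 w2=1
t7.Δ0 w0=0 clk=1 w4=0 w3=1 w1=1 w2=1
t7.Δ1 w0=1 clk=0 w4=0 w3=1 w1=1 w2=1
t7.Δ2 w0=1 clk=0 w4=0 w3=0 w1=1 w2=0
t7.Δ3 w0=1 clk=0 w4=0 w3=1 w1=1 w2=0
t8.Δ0 w0=1 clk=0 w4=0 w3=1 w1=1 w2=0
t8.Δ1 w0=0 clk=1 w4=0 w3=1 w1=1 w2=0
t8.Δ2 w0=0 clk=1 w4=0 w3=0 w1=0 w2=1
t8.Δ3 w0=0 clk=1 w4=0 w3=1 w1=0 w2=0
t8.Δ4 w0=0 clk=1 w4=0 w3=0 w1=0 w2=0
t9.Δ0 w0=0 clk=1 w4=0 w3=0 w1=0 w2=0
t9.Δ1 w0=1 clk=0 w4=0 w3=0 w1=0 w2=0
t9.Δ2 w0=1 clk=0 w4=0 w3=1 w1=0 w2=1
t9.Δ3 w0=1 clk=0 w4=0 w3=0 w1=0 w2=1
t10.Δ0 w0=1 clk=0 w4=0 w3=0 w1=0 w2=1
t10.Δ1 w0=0 clk=1 w4=0 w3=0 w1=0 w2=1
t10.Δ2 w0=0 clk=1 w4=0 w3=1 w1=1 w2=0
t10.Δ3 w0=0 clk=1 w4=0 w3=0 w1=1 w2=1
t10.Δ4 w0=0 clk=1 w4=0 w3=1 w1=1 w2=1
t11.Δ0 w0=0 clk=1 w4=0 w3=1 w1=1 w2=1
t11.Δ1 w0=0 clk=0 w4=0 w3=1 w1=1 w2=1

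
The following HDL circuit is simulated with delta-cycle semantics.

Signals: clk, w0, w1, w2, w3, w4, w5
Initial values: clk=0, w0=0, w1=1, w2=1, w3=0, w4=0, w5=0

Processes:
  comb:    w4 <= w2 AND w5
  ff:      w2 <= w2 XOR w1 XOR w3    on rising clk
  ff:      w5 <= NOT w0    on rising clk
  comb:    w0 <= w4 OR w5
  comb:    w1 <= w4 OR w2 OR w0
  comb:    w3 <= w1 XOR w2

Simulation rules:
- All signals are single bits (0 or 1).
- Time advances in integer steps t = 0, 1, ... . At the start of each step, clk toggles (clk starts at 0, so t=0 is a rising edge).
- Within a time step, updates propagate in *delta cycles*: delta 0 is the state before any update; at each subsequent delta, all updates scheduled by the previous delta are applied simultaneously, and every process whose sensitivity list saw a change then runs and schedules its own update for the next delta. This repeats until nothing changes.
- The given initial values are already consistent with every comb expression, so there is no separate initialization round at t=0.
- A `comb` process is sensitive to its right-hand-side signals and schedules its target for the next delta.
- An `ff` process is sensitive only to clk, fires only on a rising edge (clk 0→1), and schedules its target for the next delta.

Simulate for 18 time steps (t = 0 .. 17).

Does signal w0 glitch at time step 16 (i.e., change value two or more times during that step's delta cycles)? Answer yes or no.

no

t0.Δ0 w2=1 w5=0 w3=0 w4=0 w1=1 w0=0 clk=0
t0.Δ1 w2=1 w5=0 w3=0 w4=0 w1=1 w0=0 clk=1
t0.Δ2 w2=0 w5=1 w3=0 w4=0 w1=1 w0=0 clk=1
t0.Δ3 w2=0 w5=1 w3=1 w4=0 w1=0 w0=1 clk=1
t0.Δ4 w2=0 w5=1 w3=0 w4=0 w1=1 w0=1 clk=1
t0.Δ5 w2=0 w5=1 w3=1 w4=0 w1=1 w0=1 clk=1
t1.Δ0 w2=0 w5=1 w3=1 w4=0 w1=1 w0=1 clk=1
t1.Δ1 w2=0 w5=1 w3=1 w4=0 w1=1 w0=1 clk=0
t2.Δ0 w2=0 w5=1 w3=1 w4=0 w1=1 w0=1 clk=0
t2.Δ1 w2=0 w5=1 w3=1 w4=0 w1=1 w0=1 clk=1
t2.Δ2 w2=0 w5=0 w3=1 w4=0 w1=1 w0=1 clk=1
t2.Δ3 w2=0 w5=0 w3=1 w4=0 w1=1 w0=0 clk=1
t2.Δ4 w2=0 w5=0 w3=1 w4=0 w1=0 w0=0 clk=1
t2.Δ5 w2=0 w5=0 w3=0 w4=0 w1=0 w0=0 clk=1
t3.Δ0 w2=0 w5=0 w3=0 w4=0 w1=0 w0=0 clk=1
t3.Δ1 w2=0 w5=0 w3=0 w4=0 w1=0 w0=0 clk=0
t4.Δ0 w2=0 w5=0 w3=0 w4=0 w1=0 w0=0 clk=0
t4.Δ1 w2=0 w5=0 w3=0 w4=0 w1=0 w0=0 clk=1
t4.Δ2 w2=0 w5=1 w3=0 w4=0 w1=0 w0=0 clk=1
t4.Δ3 w2=0 w5=1 w3=0 w4=0 w1=0 w0=1 clk=1
t4.Δ4 w2=0 w5=1 w3=0 w4=0 w1=1 w0=1 clk=1
t4.Δ5 w2=0 w5=1 w3=1 w4=0 w1=1 w0=1 clk=1
t5.Δ0 w2=0 w5=1 w3=1 w4=0 w1=1 w0=1 clk=1
t5.Δ1 w2=0 w5=1 w3=1 w4=0 w1=1 w0=1 clk=0
t6.Δ0 w2=0 w5=1 w3=1 w4=0 w1=1 w0=1 clk=0
t6.Δ1 w2=0 w5=1 w3=1 w4=0 w1=1 w0=1 clk=1
t6.Δ2 w2=0 w5=0 w3=1 w4=0 w1=1 w0=1 clk=1
t6.Δ3 w2=0 w5=0 w3=1 w4=0 w1=1 w0=0 clk=1
t6.Δ4 w2=0 w5=0 w3=1 w4=0 w1=0 w0=0 clk=1
t6.Δ5 w2=0 w5=0 w3=0 w4=0 w1=0 w0=0 clk=1
t7.Δ0 w2=0 w5=0 w3=0 w4=0 w1=0 w0=0 clk=1
t7.Δ1 w2=0 w5=0 w3=0 w4=0 w1=0 w0=0 clk=0
t8.Δ0 w2=0 w5=0 w3=0 w4=0 w1=0 w0=0 clk=0
t8.Δ1 w2=0 w5=0 w3=0 w4=0 w1=0 w0=0 clk=1
t8.Δ2 w2=0 w5=1 w3=0 w4=0 w1=0 w0=0 clk=1
t8.Δ3 w2=0 w5=1 w3=0 w4=0 w1=0 w0=1 clk=1
t8.Δ4 w2=0 w5=1 w3=0 w4=0 w1=1 w0=1 clk=1
t8.Δ5 w2=0 w5=1 w3=1 w4=0 w1=1 w0=1 clk=1
t9.Δ0 w2=0 w5=1 w3=1 w4=0 w1=1 w0=1 clk=1
t9.Δ1 w2=0 w5=1 w3=1 w4=0 w1=1 w0=1 clk=0
t10.Δ0 w2=0 w5=1 w3=1 w4=0 w1=1 w0=1 clk=0
t10.Δ1 w2=0 w5=1 w3=1 w4=0 w1=1 w0=1 clk=1
t10.Δ2 w2=0 w5=0 w3=1 w4=0 w1=1 w0=1 clk=1
t10.Δ3 w2=0 w5=0 w3=1 w4=0 w1=1 w0=0 clk=1
t10.Δ4 w2=0 w5=0 w3=1 w4=0 w1=0 w0=0 clk=1
t10.Δ5 w2=0 w5=0 w3=0 w4=0 w1=0 w0=0 clk=1
t11.Δ0 w2=0 w5=0 w3=0 w4=0 w1=0 w0=0 clk=1
t11.Δ1 w2=0 w5=0 w3=0 w4=0 w1=0 w0=0 clk=0
t12.Δ0 w2=0 w5=0 w3=0 w4=0 w1=0 w0=0 clk=0
t12.Δ1 w2=0 w5=0 w3=0 w4=0 w1=0 w0=0 clk=1
t12.Δ2 w2=0 w5=1 w3=0 w4=0 w1=0 w0=0 clk=1
t12.Δ3 w2=0 w5=1 w3=0 w4=0 w1=0 w0=1 clk=1
t12.Δ4 w2=0 w5=1 w3=0 w4=0 w1=1 w0=1 clk=1
t12.Δ5 w2=0 w5=1 w3=1 w4=0 w1=1 w0=1 clk=1
t13.Δ0 w2=0 w5=1 w3=1 w4=0 w1=1 w0=1 clk=1
t13.Δ1 w2=0 w5=1 w3=1 w4=0 w1=1 w0=1 clk=0
t14.Δ0 w2=0 w5=1 w3=1 w4=0 w1=1 w0=1 clk=0
t14.Δ1 w2=0 w5=1 w3=1 w4=0 w1=1 w0=1 clk=1
t14.Δ2 w2=0 w5=0 w3=1 w4=0 w1=1 w0=1 clk=1
t14.Δ3 w2=0 w5=0 w3=1 w4=0 w1=1 w0=0 clk=1
t14.Δ4 w2=0 w5=0 w3=1 w4=0 w1=0 w0=0 clk=1
t14.Δ5 w2=0 w5=0 w3=0 w4=0 w1=0 w0=0 clk=1
t15.Δ0 w2=0 w5=0 w3=0 w4=0 w1=0 w0=0 clk=1
t15.Δ1 w2=0 w5=0 w3=0 w4=0 w1=0 w0=0 clk=0
t16.Δ0 w2=0 w5=0 w3=0 w4=0 w1=0 w0=0 clk=0
t16.Δ1 w2=0 w5=0 w3=0 w4=0 w1=0 w0=0 clk=1
t16.Δ2 w2=0 w5=1 w3=0 w4=0 w1=0 w0=0 clk=1
t16.Δ3 w2=0 w5=1 w3=0 w4=0 w1=0 w0=1 clk=1
t16.Δ4 w2=0 w5=1 w3=0 w4=0 w1=1 w0=1 clk=1
t16.Δ5 w2=0 w5=1 w3=1 w4=0 w1=1 w0=1 clk=1
t17.Δ0 w2=0 w5=1 w3=1 w4=0 w1=1 w0=1 clk=1
t17.Δ1 w2=0 w5=1 w3=1 w4=0 w1=1 w0=1 clk=0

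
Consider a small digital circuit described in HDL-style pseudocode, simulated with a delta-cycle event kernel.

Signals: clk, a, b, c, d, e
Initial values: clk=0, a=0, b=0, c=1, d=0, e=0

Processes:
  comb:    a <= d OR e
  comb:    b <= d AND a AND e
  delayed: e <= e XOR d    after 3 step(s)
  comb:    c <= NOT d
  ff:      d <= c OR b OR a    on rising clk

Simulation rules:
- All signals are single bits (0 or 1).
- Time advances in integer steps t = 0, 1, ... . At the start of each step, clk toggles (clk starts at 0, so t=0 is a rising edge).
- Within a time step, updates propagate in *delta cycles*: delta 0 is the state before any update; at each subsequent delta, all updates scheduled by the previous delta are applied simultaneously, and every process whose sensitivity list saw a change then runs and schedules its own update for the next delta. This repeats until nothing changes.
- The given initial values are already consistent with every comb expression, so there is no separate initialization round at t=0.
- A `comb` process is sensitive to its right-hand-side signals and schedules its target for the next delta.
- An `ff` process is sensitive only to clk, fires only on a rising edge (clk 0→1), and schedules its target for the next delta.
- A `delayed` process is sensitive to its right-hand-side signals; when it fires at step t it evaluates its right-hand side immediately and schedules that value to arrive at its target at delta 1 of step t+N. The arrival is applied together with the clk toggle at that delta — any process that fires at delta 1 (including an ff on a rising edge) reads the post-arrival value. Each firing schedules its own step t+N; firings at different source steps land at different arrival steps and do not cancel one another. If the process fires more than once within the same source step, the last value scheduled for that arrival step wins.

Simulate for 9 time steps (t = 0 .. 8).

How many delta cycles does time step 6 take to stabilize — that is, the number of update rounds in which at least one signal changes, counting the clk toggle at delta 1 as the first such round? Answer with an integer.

t0.Δ0 c=1 a=0 b=0 e=0 clk=0 d=0
t0.Δ1 c=1 a=0 b=0 e=0 clk=1 d=0
t0.Δ2 c=1 a=0 b=0 e=0 clk=1 d=1
t0.Δ3 c=0 a=1 b=0 e=0 clk=1 d=1
t1.Δ0 c=0 a=1 b=0 e=0 clk=1 d=1
t1.Δ1 c=0 a=1 b=0 e=0 clk=0 d=1
t2.Δ0 c=0 a=1 b=0 e=0 clk=0 d=1
t2.Δ1 c=0 a=1 b=0 e=0 clk=1 d=1
t3.Δ0 c=0 a=1 b=0 e=0 clk=1 d=1
t3.Δ1 c=0 a=1 b=0 e=1 clk=0 d=1
t3.Δ2 c=0 a=1 b=1 e=1 clk=0 d=1
t4.Δ0 c=0 a=1 b=1 e=1 clk=0 d=1
t4.Δ1 c=0 a=1 b=1 e=1 clk=1 d=1
t5.Δ0 c=0 a=1 b=1 e=1 clk=1 d=1
t5.Δ1 c=0 a=1 b=1 e=1 clk=0 d=1
t6.Δ0 c=0 a=1 b=1 e=1 clk=0 d=1
t6.Δ1 c=0 a=1 b=1 e=0 clk=1 d=1
t6.Δ2 c=0 a=1 b=0 e=0 clk=1 d=1
t7.Δ0 c=0 a=1 b=0 e=0 clk=1 d=1
t7.Δ1 c=0 a=1 b=0 e=0 clk=0 d=1
t8.Δ0 c=0 a=1 b=0 e=0 clk=0 d=1
t8.Δ1 c=0 a=1 b=0 e=0 clk=1 d=1

2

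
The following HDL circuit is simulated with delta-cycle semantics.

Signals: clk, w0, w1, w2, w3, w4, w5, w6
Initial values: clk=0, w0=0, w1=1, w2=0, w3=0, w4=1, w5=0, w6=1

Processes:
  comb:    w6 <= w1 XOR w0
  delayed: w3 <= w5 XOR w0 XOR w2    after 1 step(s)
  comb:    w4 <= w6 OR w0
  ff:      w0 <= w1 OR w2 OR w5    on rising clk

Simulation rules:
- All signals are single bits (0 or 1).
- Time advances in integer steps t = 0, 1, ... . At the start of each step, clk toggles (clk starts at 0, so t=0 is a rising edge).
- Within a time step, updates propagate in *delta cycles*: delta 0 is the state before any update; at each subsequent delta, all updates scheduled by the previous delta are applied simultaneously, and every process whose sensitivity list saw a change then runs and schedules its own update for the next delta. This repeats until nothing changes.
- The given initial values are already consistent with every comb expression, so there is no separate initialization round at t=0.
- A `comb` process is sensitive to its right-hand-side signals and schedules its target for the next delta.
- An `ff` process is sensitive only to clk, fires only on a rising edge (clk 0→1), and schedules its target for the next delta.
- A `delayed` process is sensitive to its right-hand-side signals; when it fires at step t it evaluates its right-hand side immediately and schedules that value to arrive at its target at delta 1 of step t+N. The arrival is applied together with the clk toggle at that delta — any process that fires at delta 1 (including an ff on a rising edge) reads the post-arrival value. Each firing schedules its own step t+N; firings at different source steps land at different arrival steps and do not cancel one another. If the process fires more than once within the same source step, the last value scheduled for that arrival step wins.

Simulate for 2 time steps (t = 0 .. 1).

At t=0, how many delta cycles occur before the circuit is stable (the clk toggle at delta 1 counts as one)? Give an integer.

t=0 Δ0: w5=0 clk=0 w0=0 w1=1 w4=1 w2=0 w3=0 w6=1
  Δ1: clk:0→1
  Δ2: w0:0→1
  Δ3: w6:1→0
  (3Δ to stable)
t=1 Δ0: w5=0 clk=1 w0=1 w1=1 w4=1 w2=0 w3=0 w6=0
  Δ1: clk:1→0, w3:0→1
  (1Δ to stable)

3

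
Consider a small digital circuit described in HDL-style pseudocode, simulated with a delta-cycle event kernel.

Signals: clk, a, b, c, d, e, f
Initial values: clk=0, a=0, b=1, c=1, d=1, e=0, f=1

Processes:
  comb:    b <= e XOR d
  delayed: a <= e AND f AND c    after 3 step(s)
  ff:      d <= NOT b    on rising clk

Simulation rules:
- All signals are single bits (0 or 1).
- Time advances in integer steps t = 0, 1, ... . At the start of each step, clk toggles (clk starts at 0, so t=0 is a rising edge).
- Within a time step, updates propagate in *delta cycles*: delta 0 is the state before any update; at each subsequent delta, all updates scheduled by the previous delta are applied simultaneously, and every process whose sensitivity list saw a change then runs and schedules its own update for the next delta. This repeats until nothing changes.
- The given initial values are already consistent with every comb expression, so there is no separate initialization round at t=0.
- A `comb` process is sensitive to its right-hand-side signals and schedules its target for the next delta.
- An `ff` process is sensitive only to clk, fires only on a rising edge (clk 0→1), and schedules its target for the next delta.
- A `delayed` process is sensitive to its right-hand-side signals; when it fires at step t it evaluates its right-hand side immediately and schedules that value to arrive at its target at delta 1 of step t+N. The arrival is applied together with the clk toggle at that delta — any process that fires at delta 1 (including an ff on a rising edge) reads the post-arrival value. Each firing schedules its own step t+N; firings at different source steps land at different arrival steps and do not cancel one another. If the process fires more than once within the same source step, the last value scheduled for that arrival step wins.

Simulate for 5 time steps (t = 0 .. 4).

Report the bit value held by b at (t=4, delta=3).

0

t=0 Δ0: d=1 clk=0 c=1 a=0 b=1 f=1 e=0
  Δ1: clk:0→1
  Δ2: d:1→0
  Δ3: b:1→0
  (3Δ to stable)
t=1 Δ0: d=0 clk=1 c=1 a=0 b=0 f=1 e=0
  Δ1: clk:1→0
  (1Δ to stable)
t=2 Δ0: d=0 clk=0 c=1 a=0 b=0 f=1 e=0
  Δ1: clk:0→1
  Δ2: d:0→1
  Δ3: b:0→1
  (3Δ to stable)
t=3 Δ0: d=1 clk=1 c=1 a=0 b=1 f=1 e=0
  Δ1: clk:1→0
  (1Δ to stable)
t=4 Δ0: d=1 clk=0 c=1 a=0 b=1 f=1 e=0
  Δ1: clk:0→1
  Δ2: d:1→0
  Δ3: b:1→0
  (3Δ to stable)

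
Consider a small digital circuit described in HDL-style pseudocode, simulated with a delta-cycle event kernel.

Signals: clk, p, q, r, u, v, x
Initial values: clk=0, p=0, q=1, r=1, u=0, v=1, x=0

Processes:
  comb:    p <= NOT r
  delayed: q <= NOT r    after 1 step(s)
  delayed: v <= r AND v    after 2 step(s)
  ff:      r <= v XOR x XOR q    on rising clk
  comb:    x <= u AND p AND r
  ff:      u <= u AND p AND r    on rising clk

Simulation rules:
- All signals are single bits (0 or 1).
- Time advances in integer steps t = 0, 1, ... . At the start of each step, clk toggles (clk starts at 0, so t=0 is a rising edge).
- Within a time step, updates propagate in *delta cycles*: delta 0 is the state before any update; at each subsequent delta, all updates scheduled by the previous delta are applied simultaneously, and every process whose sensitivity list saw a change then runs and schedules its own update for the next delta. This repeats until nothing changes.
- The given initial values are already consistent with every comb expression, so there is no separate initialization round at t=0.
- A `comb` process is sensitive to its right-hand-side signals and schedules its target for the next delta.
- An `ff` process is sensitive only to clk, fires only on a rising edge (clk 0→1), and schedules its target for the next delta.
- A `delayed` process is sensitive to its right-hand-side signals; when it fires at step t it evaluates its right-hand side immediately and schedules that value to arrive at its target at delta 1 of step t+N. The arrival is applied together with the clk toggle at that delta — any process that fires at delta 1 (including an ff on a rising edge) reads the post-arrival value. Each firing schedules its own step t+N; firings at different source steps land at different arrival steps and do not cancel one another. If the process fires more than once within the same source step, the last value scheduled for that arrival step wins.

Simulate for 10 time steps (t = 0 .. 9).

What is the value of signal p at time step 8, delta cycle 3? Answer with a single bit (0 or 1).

1

t=0 Δ0: q=1 x=0 v=1 u=0 clk=0 r=1 p=0
  Δ1: clk:0→1
  Δ2: r:1→0
  Δ3: p:0→1
  (3Δ to stable)
t=1 Δ0: q=1 x=0 v=1 u=0 clk=1 r=0 p=1
  Δ1: clk:1→0
  (1Δ to stable)
t=2 Δ0: q=1 x=0 v=1 u=0 clk=0 r=0 p=1
  Δ1: v:1→0, clk:0→1
  Δ2: r:0→1
  Δ3: p:1→0
  (3Δ to stable)
t=3 Δ0: q=1 x=0 v=0 u=0 clk=1 r=1 p=0
  Δ1: q:1→0, clk:1→0
  (1Δ to stable)
t=4 Δ0: q=0 x=0 v=0 u=0 clk=0 r=1 p=0
  Δ1: clk:0→1
  Δ2: r:1→0
  Δ3: p:0→1
  (3Δ to stable)
t=5 Δ0: q=0 x=0 v=0 u=0 clk=1 r=0 p=1
  Δ1: q:0→1, clk:1→0
  (1Δ to stable)
t=6 Δ0: q=1 x=0 v=0 u=0 clk=0 r=0 p=1
  Δ1: clk:0→1
  Δ2: r:0→1
  Δ3: p:1→0
  (3Δ to stable)
t=7 Δ0: q=1 x=0 v=0 u=0 clk=1 r=1 p=0
  Δ1: q:1→0, clk:1→0
  (1Δ to stable)
t=8 Δ0: q=0 x=0 v=0 u=0 clk=0 r=1 p=0
  Δ1: clk:0→1
  Δ2: r:1→0
  Δ3: p:0→1
  (3Δ to stable)
t=9 Δ0: q=0 x=0 v=0 u=0 clk=1 r=0 p=1
  Δ1: q:0→1, clk:1→0
  (1Δ to stable)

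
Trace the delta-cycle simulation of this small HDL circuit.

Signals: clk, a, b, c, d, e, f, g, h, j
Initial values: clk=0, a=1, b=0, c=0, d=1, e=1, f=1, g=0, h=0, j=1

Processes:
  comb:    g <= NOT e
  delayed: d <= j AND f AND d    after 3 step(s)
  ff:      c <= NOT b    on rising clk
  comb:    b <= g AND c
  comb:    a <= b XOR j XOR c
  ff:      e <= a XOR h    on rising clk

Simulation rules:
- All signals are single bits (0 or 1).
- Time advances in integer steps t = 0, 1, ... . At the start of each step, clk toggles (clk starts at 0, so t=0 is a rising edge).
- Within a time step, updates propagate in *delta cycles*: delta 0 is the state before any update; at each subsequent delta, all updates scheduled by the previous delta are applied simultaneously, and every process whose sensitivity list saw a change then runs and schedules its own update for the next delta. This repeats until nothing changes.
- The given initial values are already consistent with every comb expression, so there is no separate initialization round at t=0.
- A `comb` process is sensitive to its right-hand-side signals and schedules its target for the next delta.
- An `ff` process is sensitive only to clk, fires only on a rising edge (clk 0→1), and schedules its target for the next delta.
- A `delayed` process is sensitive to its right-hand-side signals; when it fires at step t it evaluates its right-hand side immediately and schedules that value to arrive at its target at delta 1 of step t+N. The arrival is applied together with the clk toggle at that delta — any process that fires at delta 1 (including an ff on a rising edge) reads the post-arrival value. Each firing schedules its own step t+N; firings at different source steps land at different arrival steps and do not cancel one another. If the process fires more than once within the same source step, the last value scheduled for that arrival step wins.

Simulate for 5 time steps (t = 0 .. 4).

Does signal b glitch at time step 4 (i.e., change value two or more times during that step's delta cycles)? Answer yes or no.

t0.Δ0 h=0 f=1 clk=0 g=0 d=1 b=0 j=1 c=0 e=1 a=1
t0.Δ1 h=0 f=1 clk=1 g=0 d=1 b=0 j=1 c=0 e=1 a=1
t0.Δ2 h=0 f=1 clk=1 g=0 d=1 b=0 j=1 c=1 e=1 a=1
t0.Δ3 h=0 f=1 clk=1 g=0 d=1 b=0 j=1 c=1 e=1 a=0
t1.Δ0 h=0 f=1 clk=1 g=0 d=1 b=0 j=1 c=1 e=1 a=0
t1.Δ1 h=0 f=1 clk=0 g=0 d=1 b=0 j=1 c=1 e=1 a=0
t2.Δ0 h=0 f=1 clk=0 g=0 d=1 b=0 j=1 c=1 e=1 a=0
t2.Δ1 h=0 f=1 clk=1 g=0 d=1 b=0 j=1 c=1 e=1 a=0
t2.Δ2 h=0 f=1 clk=1 g=0 d=1 b=0 j=1 c=1 e=0 a=0
t2.Δ3 h=0 f=1 clk=1 g=1 d=1 b=0 j=1 c=1 e=0 a=0
t2.Δ4 h=0 f=1 clk=1 g=1 d=1 b=1 j=1 c=1 e=0 a=0
t2.Δ5 h=0 f=1 clk=1 g=1 d=1 b=1 j=1 c=1 e=0 a=1
t3.Δ0 h=0 f=1 clk=1 g=1 d=1 b=1 j=1 c=1 e=0 a=1
t3.Δ1 h=0 f=1 clk=0 g=1 d=1 b=1 j=1 c=1 e=0 a=1
t4.Δ0 h=0 f=1 clk=0 g=1 d=1 b=1 j=1 c=1 e=0 a=1
t4.Δ1 h=0 f=1 clk=1 g=1 d=1 b=1 j=1 c=1 e=0 a=1
t4.Δ2 h=0 f=1 clk=1 g=1 d=1 b=1 j=1 c=0 e=1 a=1
t4.Δ3 h=0 f=1 clk=1 g=0 d=1 b=0 j=1 c=0 e=1 a=0
t4.Δ4 h=0 f=1 clk=1 g=0 d=1 b=0 j=1 c=0 e=1 a=1

no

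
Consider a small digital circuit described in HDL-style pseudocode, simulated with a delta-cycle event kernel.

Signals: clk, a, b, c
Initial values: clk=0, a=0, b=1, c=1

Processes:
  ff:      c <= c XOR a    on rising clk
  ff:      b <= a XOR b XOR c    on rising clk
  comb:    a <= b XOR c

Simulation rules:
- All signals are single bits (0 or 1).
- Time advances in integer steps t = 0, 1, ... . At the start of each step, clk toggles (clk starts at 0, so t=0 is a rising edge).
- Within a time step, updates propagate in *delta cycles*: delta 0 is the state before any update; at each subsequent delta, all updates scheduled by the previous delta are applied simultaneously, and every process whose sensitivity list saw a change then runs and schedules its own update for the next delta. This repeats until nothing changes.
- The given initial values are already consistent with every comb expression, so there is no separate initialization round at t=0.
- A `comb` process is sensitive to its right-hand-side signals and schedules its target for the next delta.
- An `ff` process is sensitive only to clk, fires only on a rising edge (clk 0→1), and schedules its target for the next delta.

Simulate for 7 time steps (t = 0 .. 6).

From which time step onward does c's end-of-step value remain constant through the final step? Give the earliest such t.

t0.Δ0 a=0 b=1 clk=0 c=1
t0.Δ1 a=0 b=1 clk=1 c=1
t0.Δ2 a=0 b=0 clk=1 c=1
t0.Δ3 a=1 b=0 clk=1 c=1
t1.Δ0 a=1 b=0 clk=1 c=1
t1.Δ1 a=1 b=0 clk=0 c=1
t2.Δ0 a=1 b=0 clk=0 c=1
t2.Δ1 a=1 b=0 clk=1 c=1
t2.Δ2 a=1 b=0 clk=1 c=0
t2.Δ3 a=0 b=0 clk=1 c=0
t3.Δ0 a=0 b=0 clk=1 c=0
t3.Δ1 a=0 b=0 clk=0 c=0
t4.Δ0 a=0 b=0 clk=0 c=0
t4.Δ1 a=0 b=0 clk=1 c=0
t5.Δ0 a=0 b=0 clk=1 c=0
t5.Δ1 a=0 b=0 clk=0 c=0
t6.Δ0 a=0 b=0 clk=0 c=0
t6.Δ1 a=0 b=0 clk=1 c=0

2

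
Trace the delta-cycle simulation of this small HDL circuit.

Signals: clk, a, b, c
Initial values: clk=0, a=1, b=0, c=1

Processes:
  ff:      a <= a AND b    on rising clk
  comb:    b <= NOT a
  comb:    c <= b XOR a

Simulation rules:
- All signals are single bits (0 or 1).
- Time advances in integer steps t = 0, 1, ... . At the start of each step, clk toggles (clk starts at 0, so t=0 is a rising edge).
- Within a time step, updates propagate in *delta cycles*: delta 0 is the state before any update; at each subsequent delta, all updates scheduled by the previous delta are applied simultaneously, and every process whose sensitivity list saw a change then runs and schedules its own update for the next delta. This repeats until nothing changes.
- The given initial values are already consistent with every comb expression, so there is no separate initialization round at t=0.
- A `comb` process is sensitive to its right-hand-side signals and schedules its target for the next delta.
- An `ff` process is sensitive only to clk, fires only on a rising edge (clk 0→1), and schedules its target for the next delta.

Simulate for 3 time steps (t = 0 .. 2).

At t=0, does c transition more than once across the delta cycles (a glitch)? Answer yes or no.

t=0 Δ0: b=0 c=1 clk=0 a=1
  Δ1: clk:0→1
  Δ2: a:1→0
  Δ3: b:0→1, c:1→0
  Δ4: c:0→1
  (4Δ to stable)
t=1 Δ0: b=1 c=1 clk=1 a=0
  Δ1: clk:1→0
  (1Δ to stable)
t=2 Δ0: b=1 c=1 clk=0 a=0
  Δ1: clk:0→1
  (1Δ to stable)

yes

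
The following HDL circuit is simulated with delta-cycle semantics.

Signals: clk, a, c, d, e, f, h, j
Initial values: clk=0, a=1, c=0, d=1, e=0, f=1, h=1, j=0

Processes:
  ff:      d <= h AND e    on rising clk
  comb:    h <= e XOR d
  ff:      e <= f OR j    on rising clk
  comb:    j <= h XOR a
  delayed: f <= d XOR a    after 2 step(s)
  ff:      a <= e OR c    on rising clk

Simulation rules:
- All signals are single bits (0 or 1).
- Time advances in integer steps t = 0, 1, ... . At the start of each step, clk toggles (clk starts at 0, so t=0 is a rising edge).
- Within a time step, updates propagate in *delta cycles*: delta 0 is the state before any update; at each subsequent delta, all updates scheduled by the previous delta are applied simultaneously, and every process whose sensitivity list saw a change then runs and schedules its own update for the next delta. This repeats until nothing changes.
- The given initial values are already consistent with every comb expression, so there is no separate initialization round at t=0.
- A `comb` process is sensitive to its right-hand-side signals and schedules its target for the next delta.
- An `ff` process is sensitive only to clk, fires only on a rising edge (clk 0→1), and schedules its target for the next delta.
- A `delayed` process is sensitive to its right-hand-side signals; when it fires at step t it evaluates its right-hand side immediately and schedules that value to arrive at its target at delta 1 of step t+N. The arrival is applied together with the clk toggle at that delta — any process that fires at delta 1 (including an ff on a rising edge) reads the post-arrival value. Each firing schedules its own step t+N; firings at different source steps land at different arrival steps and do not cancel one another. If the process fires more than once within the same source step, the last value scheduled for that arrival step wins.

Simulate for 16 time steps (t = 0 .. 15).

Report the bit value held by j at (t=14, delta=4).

1

t0.Δ0 h=1 clk=0 c=0 j=0 a=1 e=0 f=1 d=1
t0.Δ1 h=1 clk=1 c=0 j=0 a=1 e=0 f=1 d=1
t0.Δ2 h=1 clk=1 c=0 j=0 a=0 e=1 f=1 d=0
t0.Δ3 h=1 clk=1 c=0 j=1 a=0 e=1 f=1 d=0
t1.Δ0 h=1 clk=1 c=0 j=1 a=0 e=1 f=1 d=0
t1.Δ1 h=1 clk=0 c=0 j=1 a=0 e=1 f=1 d=0
t2.Δ0 h=1 clk=0 c=0 j=1 a=0 e=1 f=1 d=0
t2.Δ1 h=1 clk=1 c=0 j=1 a=0 e=1 f=0 d=0
t2.Δ2 h=1 clk=1 c=0 j=1 a=1 e=1 f=0 d=1
t2.Δ3 h=0 clk=1 c=0 j=0 a=1 e=1 f=0 d=1
t2.Δ4 h=0 clk=1 c=0 j=1 a=1 e=1 f=0 d=1
t3.Δ0 h=0 clk=1 c=0 j=1 a=1 e=1 f=0 d=1
t3.Δ1 h=0 clk=0 c=0 j=1 a=1 e=1 f=0 d=1
t4.Δ0 h=0 clk=0 c=0 j=1 a=1 e=1 f=0 d=1
t4.Δ1 h=0 clk=1 c=0 j=1 a=1 e=1 f=0 d=1
t4.Δ2 h=0 clk=1 c=0 j=1 a=1 e=1 f=0 d=0
t4.Δ3 h=1 clk=1 c=0 j=1 a=1 e=1 f=0 d=0
t4.Δ4 h=1 clk=1 c=0 j=0 a=1 e=1 f=0 d=0
t5.Δ0 h=1 clk=1 c=0 j=0 a=1 e=1 f=0 d=0
t5.Δ1 h=1 clk=0 c=0 j=0 a=1 e=1 f=0 d=0
t6.Δ0 h=1 clk=0 c=0 j=0 a=1 e=1 f=0 d=0
t6.Δ1 h=1 clk=1 c=0 j=0 a=1 e=1 f=1 d=0
t6.Δ2 h=1 clk=1 c=0 j=0 a=1 e=1 f=1 d=1
t6.Δ3 h=0 clk=1 c=0 j=0 a=1 e=1 f=1 d=1
t6.Δ4 h=0 clk=1 c=0 j=1 a=1 e=1 f=1 d=1
t7.Δ0 h=0 clk=1 c=0 j=1 a=1 e=1 f=1 d=1
t7.Δ1 h=0 clk=0 c=0 j=1 a=1 e=1 f=1 d=1
t8.Δ0 h=0 clk=0 c=0 j=1 a=1 e=1 f=1 d=1
t8.Δ1 h=0 clk=1 c=0 j=1 a=1 e=1 f=0 d=1
t8.Δ2 h=0 clk=1 c=0 j=1 a=1 e=1 f=0 d=0
t8.Δ3 h=1 clk=1 c=0 j=1 a=1 e=1 f=0 d=0
t8.Δ4 h=1 clk=1 c=0 j=0 a=1 e=1 f=0 d=0
t9.Δ0 h=1 clk=1 c=0 j=0 a=1 e=1 f=0 d=0
t9.Δ1 h=1 clk=0 c=0 j=0 a=1 e=1 f=0 d=0
t10.Δ0 h=1 clk=0 c=0 j=0 a=1 e=1 f=0 d=0
t10.Δ1 h=1 clk=1 c=0 j=0 a=1 e=1 f=1 d=0
t10.Δ2 h=1 clk=1 c=0 j=0 a=1 e=1 f=1 d=1
t10.Δ3 h=0 clk=1 c=0 j=0 a=1 e=1 f=1 d=1
t10.Δ4 h=0 clk=1 c=0 j=1 a=1 e=1 f=1 d=1
t11.Δ0 h=0 clk=1 c=0 j=1 a=1 e=1 f=1 d=1
t11.Δ1 h=0 clk=0 c=0 j=1 a=1 e=1 f=1 d=1
t12.Δ0 h=0 clk=0 c=0 j=1 a=1 e=1 f=1 d=1
t12.Δ1 h=0 clk=1 c=0 j=1 a=1 e=1 f=0 d=1
t12.Δ2 h=0 clk=1 c=0 j=1 a=1 e=1 f=0 d=0
t12.Δ3 h=1 clk=1 c=0 j=1 a=1 e=1 f=0 d=0
t12.Δ4 h=1 clk=1 c=0 j=0 a=1 e=1 f=0 d=0
t13.Δ0 h=1 clk=1 c=0 j=0 a=1 e=1 f=0 d=0
t13.Δ1 h=1 clk=0 c=0 j=0 a=1 e=1 f=0 d=0
t14.Δ0 h=1 clk=0 c=0 j=0 a=1 e=1 f=0 d=0
t14.Δ1 h=1 clk=1 c=0 j=0 a=1 e=1 f=1 d=0
t14.Δ2 h=1 clk=1 c=0 j=0 a=1 e=1 f=1 d=1
t14.Δ3 h=0 clk=1 c=0 j=0 a=1 e=1 f=1 d=1
t14.Δ4 h=0 clk=1 c=0 j=1 a=1 e=1 f=1 d=1
t15.Δ0 h=0 clk=1 c=0 j=1 a=1 e=1 f=1 d=1
t15.Δ1 h=0 clk=0 c=0 j=1 a=1 e=1 f=1 d=1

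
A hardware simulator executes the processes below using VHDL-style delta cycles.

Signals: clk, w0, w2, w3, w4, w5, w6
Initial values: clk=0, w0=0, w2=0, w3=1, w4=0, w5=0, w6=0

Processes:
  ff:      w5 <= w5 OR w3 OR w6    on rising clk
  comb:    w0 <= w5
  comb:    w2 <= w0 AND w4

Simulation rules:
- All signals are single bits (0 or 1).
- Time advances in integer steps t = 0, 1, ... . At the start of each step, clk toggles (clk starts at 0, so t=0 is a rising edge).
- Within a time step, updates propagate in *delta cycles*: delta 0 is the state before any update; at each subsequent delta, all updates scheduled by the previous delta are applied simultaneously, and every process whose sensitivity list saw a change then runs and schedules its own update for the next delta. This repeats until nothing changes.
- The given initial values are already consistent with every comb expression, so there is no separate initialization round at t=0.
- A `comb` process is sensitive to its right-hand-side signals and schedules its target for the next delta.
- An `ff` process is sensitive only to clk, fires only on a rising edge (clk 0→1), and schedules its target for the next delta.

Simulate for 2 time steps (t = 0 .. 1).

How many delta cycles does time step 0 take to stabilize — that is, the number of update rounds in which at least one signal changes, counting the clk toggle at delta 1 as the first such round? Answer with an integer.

3

t=0 Δ0: w0=0 w6=0 w3=1 w2=0 clk=0 w5=0 w4=0
  Δ1: clk:0→1
  Δ2: w5:0→1
  Δ3: w0:0→1
  (3Δ to stable)
t=1 Δ0: w0=1 w6=0 w3=1 w2=0 clk=1 w5=1 w4=0
  Δ1: clk:1→0
  (1Δ to stable)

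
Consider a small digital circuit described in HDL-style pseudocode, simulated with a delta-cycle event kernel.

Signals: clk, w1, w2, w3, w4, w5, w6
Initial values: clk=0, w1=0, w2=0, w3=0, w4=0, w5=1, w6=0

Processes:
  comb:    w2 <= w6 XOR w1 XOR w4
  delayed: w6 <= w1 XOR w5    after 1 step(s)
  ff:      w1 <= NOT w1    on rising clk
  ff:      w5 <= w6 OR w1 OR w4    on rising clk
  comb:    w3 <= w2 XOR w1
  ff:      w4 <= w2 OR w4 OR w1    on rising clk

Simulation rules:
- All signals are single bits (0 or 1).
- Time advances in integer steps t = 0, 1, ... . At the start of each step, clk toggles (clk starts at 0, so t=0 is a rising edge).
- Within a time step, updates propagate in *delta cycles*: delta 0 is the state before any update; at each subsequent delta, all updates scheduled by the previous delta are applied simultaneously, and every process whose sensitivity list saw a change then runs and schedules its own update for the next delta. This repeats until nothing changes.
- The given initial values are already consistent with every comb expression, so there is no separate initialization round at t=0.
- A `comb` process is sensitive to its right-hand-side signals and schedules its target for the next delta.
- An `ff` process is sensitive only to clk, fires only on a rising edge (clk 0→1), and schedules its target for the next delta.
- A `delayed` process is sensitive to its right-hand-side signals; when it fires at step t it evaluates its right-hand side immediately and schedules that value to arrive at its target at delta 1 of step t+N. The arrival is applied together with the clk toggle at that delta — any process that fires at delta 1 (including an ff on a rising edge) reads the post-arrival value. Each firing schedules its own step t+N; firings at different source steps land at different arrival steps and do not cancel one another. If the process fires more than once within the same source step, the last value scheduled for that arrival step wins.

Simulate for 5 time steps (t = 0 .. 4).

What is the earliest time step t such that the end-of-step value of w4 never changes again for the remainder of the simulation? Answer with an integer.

2

t0.Δ0 w3=0 w5=1 clk=0 w1=0 w6=0 w2=0 w4=0
t0.Δ1 w3=0 w5=1 clk=1 w1=0 w6=0 w2=0 w4=0
t0.Δ2 w3=0 w5=0 clk=1 w1=1 w6=0 w2=0 w4=0
t0.Δ3 w3=1 w5=0 clk=1 w1=1 w6=0 w2=1 w4=0
t0.Δ4 w3=0 w5=0 clk=1 w1=1 w6=0 w2=1 w4=0
t1.Δ0 w3=0 w5=0 clk=1 w1=1 w6=0 w2=1 w4=0
t1.Δ1 w3=0 w5=0 clk=0 w1=1 w6=1 w2=1 w4=0
t1.Δ2 w3=0 w5=0 clk=0 w1=1 w6=1 w2=0 w4=0
t1.Δ3 w3=1 w5=0 clk=0 w1=1 w6=1 w2=0 w4=0
t2.Δ0 w3=1 w5=0 clk=0 w1=1 w6=1 w2=0 w4=0
t2.Δ1 w3=1 w5=0 clk=1 w1=1 w6=1 w2=0 w4=0
t2.Δ2 w3=1 w5=1 clk=1 w1=0 w6=1 w2=0 w4=1
t2.Δ3 w3=0 w5=1 clk=1 w1=0 w6=1 w2=0 w4=1
t3.Δ0 w3=0 w5=1 clk=1 w1=0 w6=1 w2=0 w4=1
t3.Δ1 w3=0 w5=1 clk=0 w1=0 w6=1 w2=0 w4=1
t4.Δ0 w3=0 w5=1 clk=0 w1=0 w6=1 w2=0 w4=1
t4.Δ1 w3=0 w5=1 clk=1 w1=0 w6=1 w2=0 w4=1
t4.Δ2 w3=0 w5=1 clk=1 w1=1 w6=1 w2=0 w4=1
t4.Δ3 w3=1 w5=1 clk=1 w1=1 w6=1 w2=1 w4=1
t4.Δ4 w3=0 w5=1 clk=1 w1=1 w6=1 w2=1 w4=1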